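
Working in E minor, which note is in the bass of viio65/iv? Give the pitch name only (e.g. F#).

B

The applied chord viio65/iv is rooted on G#: G#-B-D-F.
The figure 65 means first inversion — the third is in the bass.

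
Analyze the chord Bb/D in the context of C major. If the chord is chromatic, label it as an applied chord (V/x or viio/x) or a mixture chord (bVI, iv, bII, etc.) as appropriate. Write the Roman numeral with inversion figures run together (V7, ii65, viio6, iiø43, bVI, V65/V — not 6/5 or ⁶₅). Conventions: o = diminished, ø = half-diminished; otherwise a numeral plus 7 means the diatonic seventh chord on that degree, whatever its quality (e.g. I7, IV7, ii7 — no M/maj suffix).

bVII6

Stacked in thirds the chord is Bb-D-F: a major triad on Bb.
Bb is the lowered seventh degree of C major (diatonic 7 would be B). This is a major triad on the lowered seventh degree (the subtonic), borrowed from the parallel minor.
With D in the bass the chord is in first inversion, so the figured bass is 6.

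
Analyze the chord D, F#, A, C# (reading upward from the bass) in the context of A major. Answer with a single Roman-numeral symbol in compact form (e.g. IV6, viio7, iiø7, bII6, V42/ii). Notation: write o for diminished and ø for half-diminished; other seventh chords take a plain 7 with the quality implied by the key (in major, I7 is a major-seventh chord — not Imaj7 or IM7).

IV7

The pitches D-F#-A-C# form a major seventh chord rooted on D.
D is scale degree 4 in A major, and a major seventh chord on that degree is written IV7.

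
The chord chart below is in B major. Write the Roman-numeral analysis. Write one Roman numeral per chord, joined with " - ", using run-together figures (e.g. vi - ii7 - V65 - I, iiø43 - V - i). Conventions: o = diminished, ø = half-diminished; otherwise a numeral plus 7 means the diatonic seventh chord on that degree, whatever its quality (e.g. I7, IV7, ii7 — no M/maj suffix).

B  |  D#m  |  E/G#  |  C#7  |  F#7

I - iii - IV6 - V7/V - V7

B: major triad on B = scale degree 1 → I.
D#m: root D# is the mediant; minor triad there is iii.
E/G# has root E, degree 4 in B major, so IV6.
C#7: a dominant seventh chord on C#, the applied dominant of V → V7/V.
F#7 has root F#, degree 5 in B major, so V7.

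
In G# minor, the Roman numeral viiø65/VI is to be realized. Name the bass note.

F#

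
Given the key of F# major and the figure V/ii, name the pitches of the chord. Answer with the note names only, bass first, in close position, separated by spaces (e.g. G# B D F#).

D# F## A#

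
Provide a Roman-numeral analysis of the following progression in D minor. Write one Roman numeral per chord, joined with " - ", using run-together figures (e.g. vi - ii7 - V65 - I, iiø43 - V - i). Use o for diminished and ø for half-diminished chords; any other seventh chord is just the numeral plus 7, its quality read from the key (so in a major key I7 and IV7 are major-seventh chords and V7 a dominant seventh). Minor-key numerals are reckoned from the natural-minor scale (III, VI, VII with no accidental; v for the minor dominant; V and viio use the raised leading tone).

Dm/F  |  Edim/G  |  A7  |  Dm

Dm/F: minor triad on D = scale degree 1 → i6.
Edim/G has root E, degree 2 in D minor, so iio6.
A7: dominant seventh chord on A = scale degree 5 → V7.
Dm has root D, degree 1 in D minor, so i.

i6 - iio6 - V7 - i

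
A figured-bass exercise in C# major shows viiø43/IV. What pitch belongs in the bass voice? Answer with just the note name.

B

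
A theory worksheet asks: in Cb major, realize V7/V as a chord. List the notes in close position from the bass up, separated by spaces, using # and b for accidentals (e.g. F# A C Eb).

Db F Ab Cb

The slash means an applied dominant: we want the dominant of V. In Cb major, V is Gb major, and its dominant is built on Db.
Building a dominant seventh chord on Db gives Db-F-Ab-Cb.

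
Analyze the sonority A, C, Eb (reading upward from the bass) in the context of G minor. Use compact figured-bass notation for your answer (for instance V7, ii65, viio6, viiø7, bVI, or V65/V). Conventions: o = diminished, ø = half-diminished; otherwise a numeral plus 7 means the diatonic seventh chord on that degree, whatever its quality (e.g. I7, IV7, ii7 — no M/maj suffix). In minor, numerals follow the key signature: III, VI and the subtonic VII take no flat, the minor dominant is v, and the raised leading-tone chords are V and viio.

Stacked in thirds the chord is A-C-Eb: a diminished triad on A.
In G minor, A is the supertonic; the diatonic diminished triad there is iio.

iio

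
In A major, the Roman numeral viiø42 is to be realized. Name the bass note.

viiø in A major has root G#; the chord is G#-B-D-F#.
The figure 42 means third inversion — the seventh is in the bass.

F#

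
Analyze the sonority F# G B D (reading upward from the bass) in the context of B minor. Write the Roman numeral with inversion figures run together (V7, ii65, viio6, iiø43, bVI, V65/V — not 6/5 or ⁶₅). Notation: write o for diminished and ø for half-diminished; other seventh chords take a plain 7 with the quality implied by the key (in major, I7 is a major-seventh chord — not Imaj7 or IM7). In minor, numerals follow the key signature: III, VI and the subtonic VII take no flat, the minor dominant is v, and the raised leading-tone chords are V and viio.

VI42

The pitches G-B-D-F# form a major seventh chord rooted on G.
G is scale degree 6 in B minor, and a major seventh chord on that degree is written VI7.
With F# in the bass the chord is in third inversion, so the figured bass is 42.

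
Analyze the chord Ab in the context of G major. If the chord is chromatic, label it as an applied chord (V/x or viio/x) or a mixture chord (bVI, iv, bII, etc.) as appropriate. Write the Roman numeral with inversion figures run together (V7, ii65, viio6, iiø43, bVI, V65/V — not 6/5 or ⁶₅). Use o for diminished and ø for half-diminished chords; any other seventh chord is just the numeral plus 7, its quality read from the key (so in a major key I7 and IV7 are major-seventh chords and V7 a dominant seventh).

bII

Stacked in thirds the chord is Ab-C-Eb: a major triad on Ab.
Ab is the lowered second degree of G major (diatonic 2 would be A). This is the Neapolitan chord — a major triad on the lowered second degree.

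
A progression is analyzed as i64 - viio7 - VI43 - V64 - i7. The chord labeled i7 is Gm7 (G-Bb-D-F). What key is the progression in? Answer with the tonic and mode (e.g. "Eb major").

G minor

The chord Gm7 is a minor seventh chord rooted on G; its label is i7.
If G is scale degree 1 and the mode makes that degree carry a minor seventh chord, the tonic is G and the mode is minor.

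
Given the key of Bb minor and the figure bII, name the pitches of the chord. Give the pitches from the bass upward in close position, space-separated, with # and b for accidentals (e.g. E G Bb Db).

Cb Eb Gb

bII is the Neapolitan chord — a major triad on the lowered second degree. In Bb minor that root is Cb.
So the chord is Cb-Eb-Gb, a major triad.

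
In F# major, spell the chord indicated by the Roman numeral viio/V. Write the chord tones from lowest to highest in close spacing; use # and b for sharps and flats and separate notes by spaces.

viio/V is a secondary leading-tone chord. The target V is C# in F# major; the applied chord is rooted a semitone below, on B#.
Building a diminished triad on B# gives B#-D#-F#.

B# D# F#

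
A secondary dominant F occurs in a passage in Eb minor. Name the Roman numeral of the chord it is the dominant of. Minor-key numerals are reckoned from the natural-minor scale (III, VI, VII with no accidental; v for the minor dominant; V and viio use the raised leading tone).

V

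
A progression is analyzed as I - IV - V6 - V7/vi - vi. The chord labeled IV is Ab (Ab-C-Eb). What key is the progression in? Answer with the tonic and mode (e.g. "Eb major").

Eb major

The anchor chord is a major triad on Ab, labeled IV.
Counting down 3 scale steps from Ab places the tonic on Eb; a major triad on degree 4 is diatonic only in major.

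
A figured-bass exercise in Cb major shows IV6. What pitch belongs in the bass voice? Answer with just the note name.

Ab

IV in Cb major has root Fb; the chord is Fb-Ab-Cb.
The figure 6 means first inversion — the third is in the bass.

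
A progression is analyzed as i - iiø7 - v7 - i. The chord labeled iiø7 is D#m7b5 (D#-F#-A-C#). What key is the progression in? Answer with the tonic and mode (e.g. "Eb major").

The chord D#m7b5 is a half-diminished seventh chord rooted on D#; its label is iiø7.
If D# is scale degree 2 and the mode makes that degree carry a half-diminished seventh chord, the tonic is C# and the mode is minor.

C# minor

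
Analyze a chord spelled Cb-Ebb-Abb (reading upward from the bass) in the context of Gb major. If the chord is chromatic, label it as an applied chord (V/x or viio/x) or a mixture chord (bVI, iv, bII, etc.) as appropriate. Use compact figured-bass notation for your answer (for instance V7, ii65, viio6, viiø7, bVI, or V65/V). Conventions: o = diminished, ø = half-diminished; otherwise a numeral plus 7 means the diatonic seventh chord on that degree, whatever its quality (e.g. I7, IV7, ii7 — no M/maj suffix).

bII6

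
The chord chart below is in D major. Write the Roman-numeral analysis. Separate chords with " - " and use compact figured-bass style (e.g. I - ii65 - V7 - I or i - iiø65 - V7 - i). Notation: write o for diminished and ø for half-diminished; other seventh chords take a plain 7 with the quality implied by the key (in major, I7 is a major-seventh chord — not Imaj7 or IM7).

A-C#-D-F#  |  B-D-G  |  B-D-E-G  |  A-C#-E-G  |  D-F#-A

I43 - IV6 - ii43 - V7 - I

A-C#-D-F# has root D, degree 1 in D major, so I43.
B-D-G: root G is the subdominant; major triad there is IV6.
B-D-E-G: minor seventh chord on E = scale degree 2 → ii43.
A-C#-E-G: root A is the dominant; dominant seventh chord there is V7.
D-F#-A: root D is the tonic; major triad there is I.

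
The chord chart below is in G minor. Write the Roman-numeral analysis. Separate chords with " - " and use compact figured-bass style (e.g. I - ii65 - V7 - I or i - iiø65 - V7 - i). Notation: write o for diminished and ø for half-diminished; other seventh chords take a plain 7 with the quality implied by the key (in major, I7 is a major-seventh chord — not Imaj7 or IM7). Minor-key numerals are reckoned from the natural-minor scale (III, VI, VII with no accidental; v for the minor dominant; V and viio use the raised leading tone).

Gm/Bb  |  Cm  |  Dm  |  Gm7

Gm/Bb: root G is the tonic; minor triad there is i6.
Cm has root C, degree 4 in G minor, so iv.
Dm: root D is the dominant; minor triad there is v.
Gm7 has root G, degree 1 in G minor, so i7.

i6 - iv - v - i7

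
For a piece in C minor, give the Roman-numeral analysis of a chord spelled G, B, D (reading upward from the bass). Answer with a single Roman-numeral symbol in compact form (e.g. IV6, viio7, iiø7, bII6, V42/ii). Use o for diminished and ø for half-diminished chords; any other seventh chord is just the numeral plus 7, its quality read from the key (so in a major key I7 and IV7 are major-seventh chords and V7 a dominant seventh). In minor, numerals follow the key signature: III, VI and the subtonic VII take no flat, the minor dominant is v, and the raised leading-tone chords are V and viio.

The pitches G-B-D form a major triad rooted on G.
G is scale degree 5 in C minor, and a major triad on that degree is written V.

V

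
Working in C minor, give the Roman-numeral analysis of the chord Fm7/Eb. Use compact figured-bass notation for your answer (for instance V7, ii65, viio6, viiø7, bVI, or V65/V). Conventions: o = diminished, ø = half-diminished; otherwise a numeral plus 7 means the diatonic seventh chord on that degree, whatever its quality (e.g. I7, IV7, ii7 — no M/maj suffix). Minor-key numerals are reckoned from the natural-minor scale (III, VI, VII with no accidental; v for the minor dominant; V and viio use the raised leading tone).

iv42

Stacked in thirds the chord is F-Ab-C-Eb: a minor seventh chord on F.
In C minor, F is the subdominant; the diatonic minor seventh chord there is iv7.
With Eb in the bass the chord is in third inversion, so the figured bass is 42.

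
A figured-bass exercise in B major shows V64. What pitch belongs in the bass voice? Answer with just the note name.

V in B major has root F#; the chord is F#-A#-C#.
The figure 64 means second inversion — the fifth is in the bass.

C#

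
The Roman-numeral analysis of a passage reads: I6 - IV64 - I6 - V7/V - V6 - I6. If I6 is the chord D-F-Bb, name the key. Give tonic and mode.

Bb major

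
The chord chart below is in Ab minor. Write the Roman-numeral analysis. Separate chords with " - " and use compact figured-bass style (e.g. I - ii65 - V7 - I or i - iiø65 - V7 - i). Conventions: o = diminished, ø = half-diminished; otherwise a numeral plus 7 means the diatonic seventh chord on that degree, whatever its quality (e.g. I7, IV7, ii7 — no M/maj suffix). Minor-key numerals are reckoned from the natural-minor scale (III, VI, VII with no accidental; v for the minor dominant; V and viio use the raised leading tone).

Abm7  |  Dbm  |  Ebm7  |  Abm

Abm7: root Ab is the tonic; minor seventh chord there is i7.
Dbm: minor triad on Db = scale degree 4 → iv.
Ebm7: root Eb is the dominant; minor seventh chord there is v7.
Abm: root Ab is the tonic; minor triad there is i.

i7 - iv - v7 - i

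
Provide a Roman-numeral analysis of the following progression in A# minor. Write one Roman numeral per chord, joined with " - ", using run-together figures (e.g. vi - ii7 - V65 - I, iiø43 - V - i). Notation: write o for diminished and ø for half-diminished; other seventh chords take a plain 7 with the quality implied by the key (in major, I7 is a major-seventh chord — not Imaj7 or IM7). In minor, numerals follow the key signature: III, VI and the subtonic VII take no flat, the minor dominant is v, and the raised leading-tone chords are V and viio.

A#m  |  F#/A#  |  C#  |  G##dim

i - VI6 - III - viio

A#m: root A# is the tonic; minor triad there is i.
F#/A#: major triad on F# = scale degree 6 → VI6.
C# has root C#, degree 3 in A# minor, so III.
G##dim: root G## is the leading tone; diminished triad there is viio.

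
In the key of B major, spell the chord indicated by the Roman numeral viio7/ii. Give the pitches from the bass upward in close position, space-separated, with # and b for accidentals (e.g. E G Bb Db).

viio7/ii is a secondary leading-tone chord. The target ii is C# in B major; the applied chord is rooted a semitone below, on B#.
Building a fully diminished seventh chord on B# gives B#-D#-F#-A.

B# D# F# A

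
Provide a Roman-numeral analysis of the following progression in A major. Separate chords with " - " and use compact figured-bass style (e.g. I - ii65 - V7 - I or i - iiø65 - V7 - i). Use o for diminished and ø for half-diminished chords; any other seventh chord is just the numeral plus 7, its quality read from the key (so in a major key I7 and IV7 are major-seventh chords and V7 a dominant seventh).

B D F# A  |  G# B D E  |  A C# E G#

B-D-F#-A has root B, degree 2 in A major, so ii7.
G#-B-D-E has root E, degree 5 in A major, so V65.
A-C#-E-G# has root A, degree 1 in A major, so I7.

ii7 - V65 - I7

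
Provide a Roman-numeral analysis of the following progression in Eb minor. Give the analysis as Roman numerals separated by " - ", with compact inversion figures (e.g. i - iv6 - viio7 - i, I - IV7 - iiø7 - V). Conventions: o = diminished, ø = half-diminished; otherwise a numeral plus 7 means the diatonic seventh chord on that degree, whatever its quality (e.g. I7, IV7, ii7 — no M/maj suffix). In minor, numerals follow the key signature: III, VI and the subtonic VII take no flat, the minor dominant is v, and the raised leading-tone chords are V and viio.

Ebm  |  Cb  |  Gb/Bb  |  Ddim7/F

Ebm: root Eb is the tonic; minor triad there is i.
Cb has root Cb, degree 6 in Eb minor, so VI.
Gb/Bb has root Gb, degree 3 in Eb minor, so III6.
Ddim7/F: root D is the leading tone; fully diminished seventh chord there is viio65.

i - VI - III6 - viio65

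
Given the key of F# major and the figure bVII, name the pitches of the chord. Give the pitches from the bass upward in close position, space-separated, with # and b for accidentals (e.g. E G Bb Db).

bVII is a major triad on the lowered seventh degree (the subtonic), borrowed from the parallel minor. In F# major that root is E.
So the chord is E-G#-B, a major triad.

E G# B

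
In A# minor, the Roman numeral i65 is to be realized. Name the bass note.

C#

i in A# minor has root A#; the chord is A#-C#-E#-G#.
The figure 65 means first inversion — the third is in the bass.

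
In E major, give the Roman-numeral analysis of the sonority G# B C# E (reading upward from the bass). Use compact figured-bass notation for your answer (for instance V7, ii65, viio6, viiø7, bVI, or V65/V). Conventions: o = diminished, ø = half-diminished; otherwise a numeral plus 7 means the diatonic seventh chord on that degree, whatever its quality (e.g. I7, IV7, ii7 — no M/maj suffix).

Stacked in thirds the chord is C#-E-G#-B: a minor seventh chord on C#.
C# is scale degree 6 in E major, and a minor seventh chord on that degree is written vi7.
With G# in the bass the chord is in second inversion, so the figured bass is 43.

vi43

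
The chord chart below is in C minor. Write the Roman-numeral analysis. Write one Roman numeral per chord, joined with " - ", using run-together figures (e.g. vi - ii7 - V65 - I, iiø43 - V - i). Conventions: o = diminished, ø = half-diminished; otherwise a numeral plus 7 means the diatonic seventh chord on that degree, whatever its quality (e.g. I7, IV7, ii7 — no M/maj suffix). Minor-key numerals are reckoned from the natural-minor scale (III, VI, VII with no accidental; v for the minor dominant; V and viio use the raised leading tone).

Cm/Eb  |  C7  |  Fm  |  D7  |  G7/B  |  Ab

i6 - V7/iv - iv - V7/V - V65 - VI

Cm/Eb has root C, degree 1 in C minor, so i6.
C7: chromatic; C is V of iv, so V7/iv.
Fm: minor triad on F = scale degree 4 → iv.
D7: chromatic; D is V of V, so V7/V.
G7/B: dominant seventh chord on G = scale degree 5 → V65.
Ab: major triad on Ab = scale degree 6 → VI.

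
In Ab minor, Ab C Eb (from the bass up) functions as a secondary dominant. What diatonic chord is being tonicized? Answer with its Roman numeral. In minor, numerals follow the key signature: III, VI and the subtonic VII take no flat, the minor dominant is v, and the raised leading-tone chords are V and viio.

iv

The chord is a major triad on Ab.
A dominant resolves down a perfect fifth: Ab → Db. In Ab minor, Db is scale degree 4, i.e. iv.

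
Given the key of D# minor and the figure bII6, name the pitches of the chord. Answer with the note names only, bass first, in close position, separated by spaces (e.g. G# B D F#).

G# B E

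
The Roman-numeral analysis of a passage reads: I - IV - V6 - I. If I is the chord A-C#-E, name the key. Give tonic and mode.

A major

I is given as A-C#-E — a major triad with root A.
If A is scale degree 1 and the mode makes that degree carry a major triad, the tonic is A and the mode is major.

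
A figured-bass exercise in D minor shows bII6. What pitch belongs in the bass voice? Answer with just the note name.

G

bII in D minor has root Eb; the chord is Eb-G-Bb.
The figure 6 means first inversion — the third is in the bass.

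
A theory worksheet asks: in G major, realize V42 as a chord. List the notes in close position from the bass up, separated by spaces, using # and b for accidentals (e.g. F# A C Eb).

In G major, scale degree 5 is D, and the diatonic chord built there is a dominant seventh chord.
That chord is spelled D-F#-A-C.
With the 42 figure the chord is in third inversion; from the bass C upward in close position it reads C-D-F#-A.

C D F# A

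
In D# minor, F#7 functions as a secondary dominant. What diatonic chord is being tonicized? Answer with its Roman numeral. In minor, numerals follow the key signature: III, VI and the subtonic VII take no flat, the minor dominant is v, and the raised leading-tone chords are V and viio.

VI

The chord is a dominant seventh chord on F#.
A dominant resolves down a perfect fifth: F# → B. In D# minor, B is scale degree 6, i.e. VI.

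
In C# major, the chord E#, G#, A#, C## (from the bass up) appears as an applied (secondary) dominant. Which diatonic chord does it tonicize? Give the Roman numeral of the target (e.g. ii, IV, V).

ii

The chord is a dominant seventh chord on A#.
A dominant resolves down a perfect fifth: A# → D#. In C# major, D# is scale degree 2, i.e. ii.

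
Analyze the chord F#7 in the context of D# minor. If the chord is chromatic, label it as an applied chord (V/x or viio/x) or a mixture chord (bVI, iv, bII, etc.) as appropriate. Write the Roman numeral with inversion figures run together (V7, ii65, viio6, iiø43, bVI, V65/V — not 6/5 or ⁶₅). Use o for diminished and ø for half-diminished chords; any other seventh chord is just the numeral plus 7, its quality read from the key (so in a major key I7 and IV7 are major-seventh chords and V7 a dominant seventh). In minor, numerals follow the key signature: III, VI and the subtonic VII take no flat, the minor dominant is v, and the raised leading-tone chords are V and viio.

Stacked in thirds the chord is F#-A#-C#-E: a dominant seventh chord on F#.
F# is not a diatonic chord root with this quality in D# minor, but it lies a perfect fifth above B (VI), so the chord functions as an applied dominant of VI.

V7/VI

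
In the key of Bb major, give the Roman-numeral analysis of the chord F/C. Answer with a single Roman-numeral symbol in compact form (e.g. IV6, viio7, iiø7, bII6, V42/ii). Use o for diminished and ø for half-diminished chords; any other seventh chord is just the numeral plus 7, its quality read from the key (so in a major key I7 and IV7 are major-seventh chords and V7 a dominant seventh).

V64

The pitches F-A-C form a major triad rooted on F.
In Bb major, F is the dominant; the diatonic major triad there is V.
With C in the bass the chord is in second inversion, so the figured bass is 64.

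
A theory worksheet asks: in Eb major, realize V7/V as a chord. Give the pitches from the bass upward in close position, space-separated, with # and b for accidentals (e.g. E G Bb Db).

F A C Eb

V7/V is a secondary dominant — the dominant seventh of V. V in Eb major is Bb, so the applied chord's root is F, a perfect fifth above.
Building a dominant seventh chord on F gives F-A-C-Eb.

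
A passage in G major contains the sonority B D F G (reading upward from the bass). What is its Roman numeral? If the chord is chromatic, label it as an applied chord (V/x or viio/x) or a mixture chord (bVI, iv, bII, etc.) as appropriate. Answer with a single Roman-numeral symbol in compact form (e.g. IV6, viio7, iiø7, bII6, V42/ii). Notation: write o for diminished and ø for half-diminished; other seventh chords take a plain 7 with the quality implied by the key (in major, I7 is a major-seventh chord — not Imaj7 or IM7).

V65/IV

The pitches G-B-D-F form a dominant seventh chord rooted on G.
G is not a diatonic chord root with this quality in G major, but it lies a perfect fifth above C (IV), so the chord functions as an applied dominant of IV.
With B in the bass the chord is in first inversion, so the figured bass is 65.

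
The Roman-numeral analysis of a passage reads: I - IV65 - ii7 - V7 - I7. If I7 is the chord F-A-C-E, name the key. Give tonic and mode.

I7 is given as F-A-C-E — a major seventh chord with root F.
If F is scale degree 1 and the mode makes that degree carry a major seventh chord, the tonic is F and the mode is major.

F major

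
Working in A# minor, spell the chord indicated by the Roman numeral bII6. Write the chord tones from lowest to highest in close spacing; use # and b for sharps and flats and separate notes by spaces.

D# F# B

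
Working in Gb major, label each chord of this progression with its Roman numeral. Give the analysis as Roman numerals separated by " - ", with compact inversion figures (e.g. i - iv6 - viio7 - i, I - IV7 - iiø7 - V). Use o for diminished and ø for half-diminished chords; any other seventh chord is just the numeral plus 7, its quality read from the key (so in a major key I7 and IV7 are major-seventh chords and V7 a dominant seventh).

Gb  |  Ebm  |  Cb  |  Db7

I - vi - IV - V7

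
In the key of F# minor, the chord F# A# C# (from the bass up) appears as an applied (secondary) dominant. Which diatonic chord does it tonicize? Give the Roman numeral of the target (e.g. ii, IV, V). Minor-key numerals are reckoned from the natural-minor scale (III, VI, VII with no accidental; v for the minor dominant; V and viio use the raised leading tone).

The chord is a major triad on F#.
A dominant resolves down a perfect fifth: F# → B. In F# minor, B is scale degree 4, i.e. iv.

iv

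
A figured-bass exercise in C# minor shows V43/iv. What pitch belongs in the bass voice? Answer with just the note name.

The applied chord V43/iv is rooted on C#: C#-E#-G#-B.
The figure 43 means second inversion — the fifth is in the bass.

G#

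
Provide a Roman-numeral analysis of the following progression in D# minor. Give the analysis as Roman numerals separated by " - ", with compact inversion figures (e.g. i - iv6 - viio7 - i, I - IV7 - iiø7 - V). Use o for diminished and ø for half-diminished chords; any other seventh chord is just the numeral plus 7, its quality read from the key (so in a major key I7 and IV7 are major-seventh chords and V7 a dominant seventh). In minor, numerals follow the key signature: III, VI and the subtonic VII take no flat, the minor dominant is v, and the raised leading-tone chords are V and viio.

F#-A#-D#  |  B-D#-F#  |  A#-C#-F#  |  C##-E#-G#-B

i6 - VI - III6 - viio7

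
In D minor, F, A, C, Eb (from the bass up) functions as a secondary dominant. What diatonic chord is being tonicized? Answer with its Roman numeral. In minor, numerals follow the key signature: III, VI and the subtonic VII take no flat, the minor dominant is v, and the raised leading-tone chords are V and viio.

VI

The chord is a dominant seventh chord on F.
A dominant resolves down a perfect fifth: F → Bb. In D minor, Bb is scale degree 6, i.e. VI.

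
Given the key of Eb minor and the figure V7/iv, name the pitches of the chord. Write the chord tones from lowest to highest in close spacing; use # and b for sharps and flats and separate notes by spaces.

The slash means an applied dominant: we want the dominant of iv. In Eb minor, iv is Ab minor, and its dominant is built on Eb.
Building a dominant seventh chord on Eb gives Eb-G-Bb-Db.

Eb G Bb Db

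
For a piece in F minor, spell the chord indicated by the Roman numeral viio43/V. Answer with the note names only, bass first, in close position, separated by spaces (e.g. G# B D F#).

F Ab B D

viio43/V is a secondary leading-tone chord. The target V is C in F minor; the applied chord is rooted a semitone below, on B.
Building a fully diminished seventh chord on B gives B-D-F-Ab.
The figured bass 43 indicates second inversion, placing the fifth (F) in the bass: F-Ab-B-D.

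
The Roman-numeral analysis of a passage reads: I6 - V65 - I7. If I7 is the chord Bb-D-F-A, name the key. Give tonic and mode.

Bb major

The chord Bbmaj7 is a major seventh chord rooted on Bb; its label is I7.
If Bb is scale degree 1 and the mode makes that degree carry a major seventh chord, the tonic is Bb and the mode is major.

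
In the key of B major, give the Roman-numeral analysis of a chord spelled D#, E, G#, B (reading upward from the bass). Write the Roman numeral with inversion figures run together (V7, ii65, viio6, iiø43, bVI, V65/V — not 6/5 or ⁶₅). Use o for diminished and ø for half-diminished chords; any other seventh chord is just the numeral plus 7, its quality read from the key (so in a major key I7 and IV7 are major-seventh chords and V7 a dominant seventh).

The pitches E-G#-B-D# form a major seventh chord rooted on E.
E is scale degree 4 in B major, and a major seventh chord on that degree is written IV7.
With D# in the bass the chord is in third inversion, so the figured bass is 42.

IV42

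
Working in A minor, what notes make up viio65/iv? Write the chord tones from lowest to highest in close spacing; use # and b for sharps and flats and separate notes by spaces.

viio65/iv is a secondary leading-tone chord. The target iv is D in A minor; the applied chord is rooted a semitone below, on C#.
Building a fully diminished seventh chord on C# gives C#-E-G-Bb.
The figured bass 65 indicates first inversion, placing the third (E) in the bass: E-G-Bb-C#.

E G Bb C#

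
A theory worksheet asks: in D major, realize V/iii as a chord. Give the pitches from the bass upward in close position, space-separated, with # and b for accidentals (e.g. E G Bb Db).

C# E# G#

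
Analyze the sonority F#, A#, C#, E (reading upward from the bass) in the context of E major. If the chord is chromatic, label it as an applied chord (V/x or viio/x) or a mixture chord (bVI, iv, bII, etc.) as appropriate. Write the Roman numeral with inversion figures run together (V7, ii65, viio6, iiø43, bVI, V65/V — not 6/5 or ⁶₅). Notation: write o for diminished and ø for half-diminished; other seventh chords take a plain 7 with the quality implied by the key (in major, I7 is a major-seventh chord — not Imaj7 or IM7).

V7/V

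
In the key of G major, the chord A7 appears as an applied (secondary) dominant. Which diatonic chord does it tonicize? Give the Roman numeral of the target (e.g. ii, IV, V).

V

The chord is a dominant seventh chord on A.
A dominant resolves down a perfect fifth: A → D. In G major, D is scale degree 5, i.e. V.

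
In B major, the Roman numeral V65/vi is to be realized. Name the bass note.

F##

The applied chord V65/vi is rooted on D#: D#-F##-A#-C#.
The figure 65 means first inversion — the third is in the bass.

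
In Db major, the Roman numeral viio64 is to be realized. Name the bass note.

viio in Db major has root C; the chord is C-Eb-Gb.
The figure 64 means second inversion — the fifth is in the bass.

Gb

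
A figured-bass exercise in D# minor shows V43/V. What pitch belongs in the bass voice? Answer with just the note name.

The applied chord V43/V is rooted on E#: E#-G##-B#-D#.
The figure 43 means second inversion — the fifth is in the bass.

B#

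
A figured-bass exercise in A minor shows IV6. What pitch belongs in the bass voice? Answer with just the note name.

IV in A minor has root D; the chord is D-F#-A.
The figure 6 means first inversion — the third is in the bass.

F#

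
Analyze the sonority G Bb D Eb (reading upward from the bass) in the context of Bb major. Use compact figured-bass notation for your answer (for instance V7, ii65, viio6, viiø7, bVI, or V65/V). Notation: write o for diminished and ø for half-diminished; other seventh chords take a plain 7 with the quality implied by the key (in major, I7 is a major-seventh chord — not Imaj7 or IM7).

IV65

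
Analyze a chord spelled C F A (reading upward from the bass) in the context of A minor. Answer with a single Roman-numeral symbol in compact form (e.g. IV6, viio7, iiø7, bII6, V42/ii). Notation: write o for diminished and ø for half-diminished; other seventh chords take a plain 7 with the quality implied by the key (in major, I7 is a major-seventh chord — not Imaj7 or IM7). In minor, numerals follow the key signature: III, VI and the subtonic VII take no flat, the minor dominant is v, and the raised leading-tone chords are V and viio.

VI64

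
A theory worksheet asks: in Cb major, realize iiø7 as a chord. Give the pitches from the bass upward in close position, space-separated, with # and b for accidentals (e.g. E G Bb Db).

Scale degree 2 in Cb major is Db; here the chord built on it is altered to a half-diminished seventh chord. iiø7 is the half-diminished supertonic seventh, borrowed from the parallel minor.
So the chord is Db-Fb-Abb-Cb, a half-diminished seventh chord.

Db Fb Abb Cb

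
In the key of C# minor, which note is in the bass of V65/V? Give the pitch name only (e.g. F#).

F##

The applied chord V65/V is rooted on D#: D#-F##-A#-C#.
The figure 65 means first inversion — the third is in the bass.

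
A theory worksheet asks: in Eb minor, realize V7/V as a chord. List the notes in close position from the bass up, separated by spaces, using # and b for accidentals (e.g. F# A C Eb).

The slash means an applied dominant: we want the dominant of V. In Eb minor, V is Bb major, and its dominant is built on F.
Building a dominant seventh chord on F gives F-A-C-Eb.

F A C Eb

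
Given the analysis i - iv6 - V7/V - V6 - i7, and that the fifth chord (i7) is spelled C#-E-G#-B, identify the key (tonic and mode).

C# minor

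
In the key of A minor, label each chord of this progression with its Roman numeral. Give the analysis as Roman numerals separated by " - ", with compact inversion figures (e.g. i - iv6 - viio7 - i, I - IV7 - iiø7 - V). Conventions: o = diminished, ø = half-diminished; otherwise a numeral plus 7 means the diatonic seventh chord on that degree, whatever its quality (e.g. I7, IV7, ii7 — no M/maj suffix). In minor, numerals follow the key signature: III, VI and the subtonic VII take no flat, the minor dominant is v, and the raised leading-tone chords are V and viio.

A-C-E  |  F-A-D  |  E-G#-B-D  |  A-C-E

A-C-E: minor triad on A = scale degree 1 → i.
F-A-D: root D is the subdominant; minor triad there is iv6.
E-G#-B-D: dominant seventh chord on E = scale degree 5 → V7.
A-C-E: root A is the tonic; minor triad there is i.

i - iv6 - V7 - i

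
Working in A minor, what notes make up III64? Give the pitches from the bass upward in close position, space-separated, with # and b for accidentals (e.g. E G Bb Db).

The numeral's case and figure indicate a major triad. In A minor its root, the mediant, is C.
That chord is spelled C-E-G.
With the 64 figure the chord is in second inversion; from the bass G upward in close position it reads G-C-E.

G C E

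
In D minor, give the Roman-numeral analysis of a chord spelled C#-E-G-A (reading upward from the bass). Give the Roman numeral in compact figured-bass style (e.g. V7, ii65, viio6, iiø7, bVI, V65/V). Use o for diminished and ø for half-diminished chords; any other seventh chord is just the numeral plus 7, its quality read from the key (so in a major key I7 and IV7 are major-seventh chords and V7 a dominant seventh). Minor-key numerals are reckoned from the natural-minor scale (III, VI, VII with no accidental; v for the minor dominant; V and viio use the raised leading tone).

V65

The pitches A-C#-E-G form a dominant seventh chord rooted on A.
A is scale degree 5 in D minor, and a dominant seventh chord on that degree is written V7.
With C# in the bass the chord is in first inversion, so the figured bass is 65.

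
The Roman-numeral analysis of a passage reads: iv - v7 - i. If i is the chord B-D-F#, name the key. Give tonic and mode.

i is given as B-D-F# — a minor triad with root B.
If B is scale degree 1 and the mode makes that degree carry a minor triad, the tonic is B and the mode is minor.

B minor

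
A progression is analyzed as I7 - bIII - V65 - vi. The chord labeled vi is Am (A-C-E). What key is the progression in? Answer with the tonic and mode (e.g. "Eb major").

C major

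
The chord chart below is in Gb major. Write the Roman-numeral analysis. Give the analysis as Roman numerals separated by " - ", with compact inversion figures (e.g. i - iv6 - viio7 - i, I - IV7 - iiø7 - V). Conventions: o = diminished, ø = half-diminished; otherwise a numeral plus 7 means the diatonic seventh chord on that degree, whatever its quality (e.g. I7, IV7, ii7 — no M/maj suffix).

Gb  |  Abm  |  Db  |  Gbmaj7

I - ii - V - I7

Gb has root Gb, degree 1 in Gb major, so I.
Abm has root Ab, degree 2 in Gb major, so ii.
Db: major triad on Db = scale degree 5 → V.
Gbmaj7: major seventh chord on Gb = scale degree 1 → I7.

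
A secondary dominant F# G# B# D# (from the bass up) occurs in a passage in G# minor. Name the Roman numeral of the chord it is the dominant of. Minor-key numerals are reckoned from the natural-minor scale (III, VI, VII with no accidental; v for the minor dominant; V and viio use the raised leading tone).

iv

The chord is a dominant seventh chord on G#.
A dominant resolves down a perfect fifth: G# → C#. In G# minor, C# is scale degree 4, i.e. iv.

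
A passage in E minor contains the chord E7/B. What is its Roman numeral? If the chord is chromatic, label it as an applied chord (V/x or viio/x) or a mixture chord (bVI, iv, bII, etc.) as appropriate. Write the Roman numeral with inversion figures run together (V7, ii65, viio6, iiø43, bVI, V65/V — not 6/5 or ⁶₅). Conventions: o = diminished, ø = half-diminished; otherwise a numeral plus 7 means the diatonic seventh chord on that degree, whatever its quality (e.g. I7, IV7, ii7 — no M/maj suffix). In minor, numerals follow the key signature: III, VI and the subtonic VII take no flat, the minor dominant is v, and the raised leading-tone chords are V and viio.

V43/iv

Stacked in thirds the chord is E-G#-B-D: a dominant seventh chord on E.
E is not a diatonic chord root with this quality in E minor, but it lies a perfect fifth above A (iv), so the chord functions as an applied dominant of iv.
With B in the bass the chord is in second inversion, so the figured bass is 43.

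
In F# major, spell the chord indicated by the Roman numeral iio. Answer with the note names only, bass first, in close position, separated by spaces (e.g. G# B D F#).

iio is the diminished supertonic triad, borrowed from the parallel minor. In F# major that root is G#.
So the chord is G#-B-D.

G# B D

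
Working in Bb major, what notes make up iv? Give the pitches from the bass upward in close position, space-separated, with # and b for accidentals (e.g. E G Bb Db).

Scale degree 4 in Bb major is Eb; here the chord built on it is altered to a minor triad. iv is the minor subdominant, borrowed from the parallel minor.
So the chord is Eb-Gb-Bb, a minor triad.

Eb Gb Bb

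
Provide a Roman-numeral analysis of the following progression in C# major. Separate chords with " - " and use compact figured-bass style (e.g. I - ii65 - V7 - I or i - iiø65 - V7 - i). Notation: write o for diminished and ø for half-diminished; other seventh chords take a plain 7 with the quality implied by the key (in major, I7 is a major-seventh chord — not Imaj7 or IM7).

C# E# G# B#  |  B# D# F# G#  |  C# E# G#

I7 - V65 - I

C#-E#-G#-B#: major seventh chord on C# = scale degree 1 → I7.
B#-D#-F#-G# has root G#, degree 5 in C# major, so V65.
C#-E#-G# has root C#, degree 1 in C# major, so I.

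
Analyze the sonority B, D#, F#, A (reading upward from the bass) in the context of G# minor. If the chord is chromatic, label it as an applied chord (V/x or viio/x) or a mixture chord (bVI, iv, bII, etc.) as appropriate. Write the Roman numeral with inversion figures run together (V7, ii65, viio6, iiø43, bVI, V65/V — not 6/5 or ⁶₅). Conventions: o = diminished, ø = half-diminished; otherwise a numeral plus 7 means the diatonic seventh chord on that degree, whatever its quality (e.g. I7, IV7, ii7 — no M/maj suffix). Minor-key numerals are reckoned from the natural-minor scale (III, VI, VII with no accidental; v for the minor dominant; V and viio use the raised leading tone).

V7/VI

Stacked in thirds the chord is B-D#-F#-A: a dominant seventh chord on B.
B is not a diatonic chord root with this quality in G# minor, but it lies a perfect fifth above E (VI), so the chord functions as an applied dominant of VI.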